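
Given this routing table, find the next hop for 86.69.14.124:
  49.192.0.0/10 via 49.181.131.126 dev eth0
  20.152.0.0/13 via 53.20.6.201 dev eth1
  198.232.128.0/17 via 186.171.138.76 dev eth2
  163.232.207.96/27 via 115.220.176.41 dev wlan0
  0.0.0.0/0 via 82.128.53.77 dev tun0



Longest prefix match for 86.69.14.124:
  /10 49.192.0.0: no
  /13 20.152.0.0: no
  /17 198.232.128.0: no
  /27 163.232.207.96: no
  /0 0.0.0.0: MATCH
Selected: next-hop 82.128.53.77 via tun0 (matched /0)


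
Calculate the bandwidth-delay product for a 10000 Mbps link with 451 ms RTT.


BDP = bandwidth * RTT
= 10000 Mbps * 451 ms
= 10000 * 1e6 * 451 / 1000 bits
= 4510000000 bits
= 563750000 bytes
= 550537.1094 KB
BDP = 4510000000 bits (563750000 bytes)


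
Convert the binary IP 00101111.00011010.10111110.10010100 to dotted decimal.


00101111 = 47
00011010 = 26
10111110 = 190
10010100 = 148
IP: 47.26.190.148


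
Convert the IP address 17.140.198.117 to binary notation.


17 = 00010001
140 = 10001100
198 = 11000110
117 = 01110101
Binary: 00010001.10001100.11000110.01110101


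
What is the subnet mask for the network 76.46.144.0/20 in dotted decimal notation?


/20 means 20 network bits, 12 host bits
Binary: 11111111111111111111000000000000
Mask: 255.255.240.0


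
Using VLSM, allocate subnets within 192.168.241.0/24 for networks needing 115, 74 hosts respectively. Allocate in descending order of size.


115 hosts -> /25 (126 usable): 192.168.241.0/25
74 hosts -> /25 (126 usable): 192.168.241.128/25
Allocation: 192.168.241.0/25 (115 hosts, 126 usable); 192.168.241.128/25 (74 hosts, 126 usable)


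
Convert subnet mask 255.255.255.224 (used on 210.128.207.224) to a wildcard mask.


Subnet mask: 255.255.255.224
Wildcard = 255.255.255.255 - subnet mask
255 - 255 = 0
255 - 255 = 0
255 - 255 = 0
255 - 224 = 31
Wildcard: 0.0.0.31


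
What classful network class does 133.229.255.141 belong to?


First octet: 133
Binary: 10000101
10xxxxxx -> Class B (128-191)
Class B, default mask 255.255.0.0 (/16)


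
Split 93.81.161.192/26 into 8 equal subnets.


New prefix = 26 + 3 = 29
Each subnet has 8 addresses
  93.81.161.192/29
  93.81.161.200/29
  93.81.161.208/29
  93.81.161.216/29
  93.81.161.224/29
  93.81.161.232/29
  93.81.161.240/29
  93.81.161.248/29
Subnets: 93.81.161.192/29, 93.81.161.200/29, 93.81.161.208/29, 93.81.161.216/29, 93.81.161.224/29, 93.81.161.232/29, 93.81.161.240/29, 93.81.161.248/29


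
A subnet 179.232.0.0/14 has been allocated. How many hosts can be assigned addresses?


Host bits = 32 - 14 = 18
Total addresses = 2^18 = 262144
Usable = total - 2 (network and broadcast)
Usable hosts: 262142


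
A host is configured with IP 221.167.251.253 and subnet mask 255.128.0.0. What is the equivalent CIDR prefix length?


Binary: 11111111.10000000.00000000.00000000
Count leading 1s
Prefix: /9


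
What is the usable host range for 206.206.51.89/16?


Network: 206.206.0.0
Broadcast: 206.206.255.255
First usable = network + 1
Last usable = broadcast - 1
Range: 206.206.0.1 to 206.206.255.254


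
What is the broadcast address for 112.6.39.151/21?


Network: 112.6.32.0/21
Host bits = 11
Set all host bits to 1:
Broadcast: 112.6.39.255


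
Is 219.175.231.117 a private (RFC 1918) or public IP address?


RFC 1918 private ranges:
  10.0.0.0/8 (10.0.0.0 - 10.255.255.255)
  172.16.0.0/12 (172.16.0.0 - 172.31.255.255)
  192.168.0.0/16 (192.168.0.0 - 192.168.255.255)
Public (not in any RFC 1918 range)


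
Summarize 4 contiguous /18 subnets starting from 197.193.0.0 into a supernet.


Original prefix: /18
Number of subnets: 4 = 2^2
New prefix = 18 - 2 = 16
Supernet: 197.193.0.0/16


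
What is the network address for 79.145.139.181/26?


IP:   01001111.10010001.10001011.10110101
Mask: 11111111.11111111.11111111.11000000
AND operation:
Net:  01001111.10010001.10001011.10000000
Network: 79.145.139.128/26


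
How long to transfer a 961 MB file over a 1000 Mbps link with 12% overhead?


Effective throughput = 1000 * (1 - 12/100) = 880 Mbps
File size in Mb = 961 * 8 = 7688 Mb
Time = 7688 / 880
Time = 8.7364 seconds


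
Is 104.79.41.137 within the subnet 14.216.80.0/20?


Subnet network: 14.216.80.0
Test IP AND mask: 104.79.32.0
No, 104.79.41.137 is not in 14.216.80.0/20


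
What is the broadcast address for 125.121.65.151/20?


Network: 125.121.64.0/20
Host bits = 12
Set all host bits to 1:
Broadcast: 125.121.79.255


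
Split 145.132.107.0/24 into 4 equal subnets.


New prefix = 24 + 2 = 26
Each subnet has 64 addresses
  145.132.107.0/26
  145.132.107.64/26
  145.132.107.128/26
  145.132.107.192/26
Subnets: 145.132.107.0/26, 145.132.107.64/26, 145.132.107.128/26, 145.132.107.192/26


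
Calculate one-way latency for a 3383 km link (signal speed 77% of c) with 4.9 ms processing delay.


Speed = 0.77 * 3e5 km/s = 231000 km/s
Propagation delay = 3383 / 231000 = 0.0146 s = 14.645 ms
Processing delay = 4.9 ms
Total one-way latency = 19.545 ms


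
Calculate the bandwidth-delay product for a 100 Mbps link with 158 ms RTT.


BDP = bandwidth * RTT
= 100 Mbps * 158 ms
= 100 * 1e6 * 158 / 1000 bits
= 15800000 bits
= 1975000 bytes
= 1928.7109 KB
BDP = 15800000 bits (1975000 bytes)


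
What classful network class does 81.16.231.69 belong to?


First octet: 81
Binary: 01010001
0xxxxxxx -> Class A (1-126)
Class A, default mask 255.0.0.0 (/8)


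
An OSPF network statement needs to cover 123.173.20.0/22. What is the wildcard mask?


Subnet mask: 255.255.252.0
Wildcard = 255.255.255.255 - subnet mask
255 - 255 = 0
255 - 255 = 0
255 - 252 = 3
255 - 0 = 255
Wildcard: 0.0.3.255


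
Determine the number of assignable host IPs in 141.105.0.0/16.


Host bits = 32 - 16 = 16
Total addresses = 2^16 = 65536
Usable = total - 2 (network and broadcast)
Usable hosts: 65534


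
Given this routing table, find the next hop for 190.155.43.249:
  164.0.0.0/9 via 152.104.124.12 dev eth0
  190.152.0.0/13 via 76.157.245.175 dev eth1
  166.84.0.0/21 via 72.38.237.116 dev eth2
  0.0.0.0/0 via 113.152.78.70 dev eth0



Longest prefix match for 190.155.43.249:
  /9 164.0.0.0: no
  /13 190.152.0.0: MATCH
  /21 166.84.0.0: no
  /0 0.0.0.0: MATCH
Selected: next-hop 76.157.245.175 via eth1 (matched /13)


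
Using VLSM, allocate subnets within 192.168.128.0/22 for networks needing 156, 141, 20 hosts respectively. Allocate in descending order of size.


156 hosts -> /24 (254 usable): 192.168.128.0/24
141 hosts -> /24 (254 usable): 192.168.129.0/24
20 hosts -> /27 (30 usable): 192.168.130.0/27
Allocation: 192.168.128.0/24 (156 hosts, 254 usable); 192.168.129.0/24 (141 hosts, 254 usable); 192.168.130.0/27 (20 hosts, 30 usable)


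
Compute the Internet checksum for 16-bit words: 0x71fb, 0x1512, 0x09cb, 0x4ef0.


Sum all words (with carry folding):
+ 0x71fb = 0x71fb
+ 0x1512 = 0x870d
+ 0x09cb = 0x90d8
+ 0x4ef0 = 0xdfc8
One's complement: ~0xdfc8
Checksum = 0x2037


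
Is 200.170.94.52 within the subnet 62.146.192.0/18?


Subnet network: 62.146.192.0
Test IP AND mask: 200.170.64.0
No, 200.170.94.52 is not in 62.146.192.0/18


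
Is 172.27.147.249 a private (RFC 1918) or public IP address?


RFC 1918 private ranges:
  10.0.0.0/8 (10.0.0.0 - 10.255.255.255)
  172.16.0.0/12 (172.16.0.0 - 172.31.255.255)
  192.168.0.0/16 (192.168.0.0 - 192.168.255.255)
Private (in 172.16.0.0/12)


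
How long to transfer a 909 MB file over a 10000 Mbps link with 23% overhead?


Effective throughput = 10000 * (1 - 23/100) = 7700 Mbps
File size in Mb = 909 * 8 = 7272 Mb
Time = 7272 / 7700
Time = 0.9444 seconds


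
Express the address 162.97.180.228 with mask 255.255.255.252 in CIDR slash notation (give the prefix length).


Binary: 11111111.11111111.11111111.11111100
Count leading 1s
Prefix: /30


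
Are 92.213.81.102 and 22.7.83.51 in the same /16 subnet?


Mask: 255.255.0.0
92.213.81.102 AND mask = 92.213.0.0
22.7.83.51 AND mask = 22.7.0.0
No, different subnets (92.213.0.0 vs 22.7.0.0)


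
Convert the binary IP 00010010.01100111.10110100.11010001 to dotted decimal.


00010010 = 18
01100111 = 103
10110100 = 180
11010001 = 209
IP: 18.103.180.209


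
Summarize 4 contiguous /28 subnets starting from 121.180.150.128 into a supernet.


Original prefix: /28
Number of subnets: 4 = 2^2
New prefix = 28 - 2 = 26
Supernet: 121.180.150.128/26


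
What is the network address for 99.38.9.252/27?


IP:   01100011.00100110.00001001.11111100
Mask: 11111111.11111111.11111111.11100000
AND operation:
Net:  01100011.00100110.00001001.11100000
Network: 99.38.9.224/27


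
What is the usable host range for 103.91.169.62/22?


Network: 103.91.168.0
Broadcast: 103.91.171.255
First usable = network + 1
Last usable = broadcast - 1
Range: 103.91.168.1 to 103.91.171.254


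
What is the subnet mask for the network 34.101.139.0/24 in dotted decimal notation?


/24 means 24 network bits, 8 host bits
Binary: 11111111111111111111111100000000
Mask: 255.255.255.0


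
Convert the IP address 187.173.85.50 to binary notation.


187 = 10111011
173 = 10101101
85 = 01010101
50 = 00110010
Binary: 10111011.10101101.01010101.00110010


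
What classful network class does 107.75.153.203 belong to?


First octet: 107
Binary: 01101011
0xxxxxxx -> Class A (1-126)
Class A, default mask 255.0.0.0 (/8)


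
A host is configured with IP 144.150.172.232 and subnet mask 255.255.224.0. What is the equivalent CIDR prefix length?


Binary: 11111111.11111111.11100000.00000000
Count leading 1s
Prefix: /19


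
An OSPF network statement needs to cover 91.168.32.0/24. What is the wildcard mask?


Subnet mask: 255.255.255.0
Wildcard = 255.255.255.255 - subnet mask
255 - 255 = 0
255 - 255 = 0
255 - 255 = 0
255 - 0 = 255
Wildcard: 0.0.0.255


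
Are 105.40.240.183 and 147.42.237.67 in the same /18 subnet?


Mask: 255.255.192.0
105.40.240.183 AND mask = 105.40.192.0
147.42.237.67 AND mask = 147.42.192.0
No, different subnets (105.40.192.0 vs 147.42.192.0)


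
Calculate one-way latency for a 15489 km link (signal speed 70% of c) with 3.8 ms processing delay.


Speed = 0.7 * 3e5 km/s = 210000 km/s
Propagation delay = 15489 / 210000 = 0.0738 s = 73.7571 ms
Processing delay = 3.8 ms
Total one-way latency = 77.5571 ms


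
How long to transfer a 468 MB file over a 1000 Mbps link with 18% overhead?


Effective throughput = 1000 * (1 - 18/100) = 820.0 Mbps
File size in Mb = 468 * 8 = 3744 Mb
Time = 3744 / 820.0
Time = 4.5659 seconds


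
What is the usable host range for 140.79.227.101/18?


Network: 140.79.192.0
Broadcast: 140.79.255.255
First usable = network + 1
Last usable = broadcast - 1
Range: 140.79.192.1 to 140.79.255.254


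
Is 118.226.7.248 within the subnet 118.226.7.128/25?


Subnet network: 118.226.7.128
Test IP AND mask: 118.226.7.128
Yes, 118.226.7.248 is in 118.226.7.128/25


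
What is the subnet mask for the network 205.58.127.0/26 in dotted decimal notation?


/26 means 26 network bits, 6 host bits
Binary: 11111111111111111111111111000000
Mask: 255.255.255.192


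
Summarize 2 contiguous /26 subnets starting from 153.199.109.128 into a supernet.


Original prefix: /26
Number of subnets: 2 = 2^1
New prefix = 26 - 1 = 25
Supernet: 153.199.109.128/25


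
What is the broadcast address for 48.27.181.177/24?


Network: 48.27.181.0/24
Host bits = 8
Set all host bits to 1:
Broadcast: 48.27.181.255


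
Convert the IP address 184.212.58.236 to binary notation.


184 = 10111000
212 = 11010100
58 = 00111010
236 = 11101100
Binary: 10111000.11010100.00111010.11101100


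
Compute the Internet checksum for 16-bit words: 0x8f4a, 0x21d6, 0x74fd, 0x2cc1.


Sum all words (with carry folding):
+ 0x8f4a = 0x8f4a
+ 0x21d6 = 0xb120
+ 0x74fd = 0x261e
+ 0x2cc1 = 0x52df
One's complement: ~0x52df
Checksum = 0xad20


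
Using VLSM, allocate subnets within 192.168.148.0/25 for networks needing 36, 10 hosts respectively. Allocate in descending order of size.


36 hosts -> /26 (62 usable): 192.168.148.0/26
10 hosts -> /28 (14 usable): 192.168.148.64/28
Allocation: 192.168.148.0/26 (36 hosts, 62 usable); 192.168.148.64/28 (10 hosts, 14 usable)


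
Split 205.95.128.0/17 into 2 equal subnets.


New prefix = 17 + 1 = 18
Each subnet has 16384 addresses
  205.95.128.0/18
  205.95.192.0/18
Subnets: 205.95.128.0/18, 205.95.192.0/18


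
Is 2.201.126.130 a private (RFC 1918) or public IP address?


RFC 1918 private ranges:
  10.0.0.0/8 (10.0.0.0 - 10.255.255.255)
  172.16.0.0/12 (172.16.0.0 - 172.31.255.255)
  192.168.0.0/16 (192.168.0.0 - 192.168.255.255)
Public (not in any RFC 1918 range)


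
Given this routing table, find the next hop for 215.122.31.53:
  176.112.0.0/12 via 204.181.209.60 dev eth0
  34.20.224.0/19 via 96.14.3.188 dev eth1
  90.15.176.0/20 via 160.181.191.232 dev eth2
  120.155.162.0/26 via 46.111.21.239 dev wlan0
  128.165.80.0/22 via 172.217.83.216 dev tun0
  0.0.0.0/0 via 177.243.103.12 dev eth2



Longest prefix match for 215.122.31.53:
  /12 176.112.0.0: no
  /19 34.20.224.0: no
  /20 90.15.176.0: no
  /26 120.155.162.0: no
  /22 128.165.80.0: no
  /0 0.0.0.0: MATCH
Selected: next-hop 177.243.103.12 via eth2 (matched /0)


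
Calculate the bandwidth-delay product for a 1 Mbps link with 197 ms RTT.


BDP = bandwidth * RTT
= 1 Mbps * 197 ms
= 1 * 1e6 * 197 / 1000 bits
= 197000 bits
= 24625 bytes
= 24.0479 KB
BDP = 197000 bits (24625 bytes)


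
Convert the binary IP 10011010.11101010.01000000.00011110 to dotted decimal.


10011010 = 154
11101010 = 234
01000000 = 64
00011110 = 30
IP: 154.234.64.30


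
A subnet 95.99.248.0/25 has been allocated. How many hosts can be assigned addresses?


Host bits = 32 - 25 = 7
Total addresses = 2^7 = 128
Usable = total - 2 (network and broadcast)
Usable hosts: 126


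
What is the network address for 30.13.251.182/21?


IP:   00011110.00001101.11111011.10110110
Mask: 11111111.11111111.11111000.00000000
AND operation:
Net:  00011110.00001101.11111000.00000000
Network: 30.13.248.0/21


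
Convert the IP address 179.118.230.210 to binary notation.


179 = 10110011
118 = 01110110
230 = 11100110
210 = 11010010
Binary: 10110011.01110110.11100110.11010010


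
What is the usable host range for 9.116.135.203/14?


Network: 9.116.0.0
Broadcast: 9.119.255.255
First usable = network + 1
Last usable = broadcast - 1
Range: 9.116.0.1 to 9.119.255.254


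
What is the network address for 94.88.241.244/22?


IP:   01011110.01011000.11110001.11110100
Mask: 11111111.11111111.11111100.00000000
AND operation:
Net:  01011110.01011000.11110000.00000000
Network: 94.88.240.0/22


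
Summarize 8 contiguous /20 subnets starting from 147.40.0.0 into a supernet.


Original prefix: /20
Number of subnets: 8 = 2^3
New prefix = 20 - 3 = 17
Supernet: 147.40.0.0/17


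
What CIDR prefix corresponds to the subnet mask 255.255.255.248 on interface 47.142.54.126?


Binary: 11111111.11111111.11111111.11111000
Count leading 1s
Prefix: /29


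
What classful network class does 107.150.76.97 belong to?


First octet: 107
Binary: 01101011
0xxxxxxx -> Class A (1-126)
Class A, default mask 255.0.0.0 (/8)


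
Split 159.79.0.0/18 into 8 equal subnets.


New prefix = 18 + 3 = 21
Each subnet has 2048 addresses
  159.79.0.0/21
  159.79.8.0/21
  159.79.16.0/21
  159.79.24.0/21
  159.79.32.0/21
  159.79.40.0/21
  159.79.48.0/21
  159.79.56.0/21
Subnets: 159.79.0.0/21, 159.79.8.0/21, 159.79.16.0/21, 159.79.24.0/21, 159.79.32.0/21, 159.79.40.0/21, 159.79.48.0/21, 159.79.56.0/21


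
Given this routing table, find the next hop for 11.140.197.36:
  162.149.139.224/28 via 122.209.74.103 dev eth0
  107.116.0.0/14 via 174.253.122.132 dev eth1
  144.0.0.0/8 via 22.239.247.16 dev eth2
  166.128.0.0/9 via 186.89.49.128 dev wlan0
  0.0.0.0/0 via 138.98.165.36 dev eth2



Longest prefix match for 11.140.197.36:
  /28 162.149.139.224: no
  /14 107.116.0.0: no
  /8 144.0.0.0: no
  /9 166.128.0.0: no
  /0 0.0.0.0: MATCH
Selected: next-hop 138.98.165.36 via eth2 (matched /0)


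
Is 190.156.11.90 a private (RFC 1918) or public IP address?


RFC 1918 private ranges:
  10.0.0.0/8 (10.0.0.0 - 10.255.255.255)
  172.16.0.0/12 (172.16.0.0 - 172.31.255.255)
  192.168.0.0/16 (192.168.0.0 - 192.168.255.255)
Public (not in any RFC 1918 range)


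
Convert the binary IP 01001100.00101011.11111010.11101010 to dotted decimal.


01001100 = 76
00101011 = 43
11111010 = 250
11101010 = 234
IP: 76.43.250.234


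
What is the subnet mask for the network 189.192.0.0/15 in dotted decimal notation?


/15 means 15 network bits, 17 host bits
Binary: 11111111111111100000000000000000
Mask: 255.254.0.0


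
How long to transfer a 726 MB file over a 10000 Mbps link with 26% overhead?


Effective throughput = 10000 * (1 - 26/100) = 7400 Mbps
File size in Mb = 726 * 8 = 5808 Mb
Time = 5808 / 7400
Time = 0.7849 seconds


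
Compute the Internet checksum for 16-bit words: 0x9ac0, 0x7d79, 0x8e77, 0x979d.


Sum all words (with carry folding):
+ 0x9ac0 = 0x9ac0
+ 0x7d79 = 0x183a
+ 0x8e77 = 0xa6b1
+ 0x979d = 0x3e4f
One's complement: ~0x3e4f
Checksum = 0xc1b0


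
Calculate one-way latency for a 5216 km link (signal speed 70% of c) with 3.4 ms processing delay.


Speed = 0.7 * 3e5 km/s = 210000 km/s
Propagation delay = 5216 / 210000 = 0.0248 s = 24.8381 ms
Processing delay = 3.4 ms
Total one-way latency = 28.2381 ms


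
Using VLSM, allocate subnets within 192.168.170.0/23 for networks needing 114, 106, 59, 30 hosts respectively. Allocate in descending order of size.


114 hosts -> /25 (126 usable): 192.168.170.0/25
106 hosts -> /25 (126 usable): 192.168.170.128/25
59 hosts -> /26 (62 usable): 192.168.171.0/26
30 hosts -> /27 (30 usable): 192.168.171.64/27
Allocation: 192.168.170.0/25 (114 hosts, 126 usable); 192.168.170.128/25 (106 hosts, 126 usable); 192.168.171.0/26 (59 hosts, 62 usable); 192.168.171.64/27 (30 hosts, 30 usable)


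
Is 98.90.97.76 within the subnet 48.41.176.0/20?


Subnet network: 48.41.176.0
Test IP AND mask: 98.90.96.0
No, 98.90.97.76 is not in 48.41.176.0/20


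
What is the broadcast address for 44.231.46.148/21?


Network: 44.231.40.0/21
Host bits = 11
Set all host bits to 1:
Broadcast: 44.231.47.255


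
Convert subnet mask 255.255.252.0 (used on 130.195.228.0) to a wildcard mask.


Subnet mask: 255.255.252.0
Wildcard = 255.255.255.255 - subnet mask
255 - 255 = 0
255 - 255 = 0
255 - 252 = 3
255 - 0 = 255
Wildcard: 0.0.3.255


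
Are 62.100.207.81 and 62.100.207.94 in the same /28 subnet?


Mask: 255.255.255.240
62.100.207.81 AND mask = 62.100.207.80
62.100.207.94 AND mask = 62.100.207.80
Yes, same subnet (62.100.207.80)


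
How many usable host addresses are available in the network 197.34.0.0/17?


Host bits = 32 - 17 = 15
Total addresses = 2^15 = 32768
Usable = total - 2 (network and broadcast)
Usable hosts: 32766


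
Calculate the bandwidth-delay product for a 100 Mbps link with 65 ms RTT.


BDP = bandwidth * RTT
= 100 Mbps * 65 ms
= 100 * 1e6 * 65 / 1000 bits
= 6500000 bits
= 812500 bytes
= 793.457 KB
BDP = 6500000 bits (812500 bytes)


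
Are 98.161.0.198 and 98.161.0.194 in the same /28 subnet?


Mask: 255.255.255.240
98.161.0.198 AND mask = 98.161.0.192
98.161.0.194 AND mask = 98.161.0.192
Yes, same subnet (98.161.0.192)


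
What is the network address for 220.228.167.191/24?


IP:   11011100.11100100.10100111.10111111
Mask: 11111111.11111111.11111111.00000000
AND operation:
Net:  11011100.11100100.10100111.00000000
Network: 220.228.167.0/24


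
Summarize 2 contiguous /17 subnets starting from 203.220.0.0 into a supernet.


Original prefix: /17
Number of subnets: 2 = 2^1
New prefix = 17 - 1 = 16
Supernet: 203.220.0.0/16


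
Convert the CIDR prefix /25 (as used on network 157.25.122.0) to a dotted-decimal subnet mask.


/25 means 25 network bits, 7 host bits
Binary: 11111111111111111111111110000000
Mask: 255.255.255.128


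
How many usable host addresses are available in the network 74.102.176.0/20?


Host bits = 32 - 20 = 12
Total addresses = 2^12 = 4096
Usable = total - 2 (network and broadcast)
Usable hosts: 4094


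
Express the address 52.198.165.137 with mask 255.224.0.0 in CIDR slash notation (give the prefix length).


Binary: 11111111.11100000.00000000.00000000
Count leading 1s
Prefix: /11


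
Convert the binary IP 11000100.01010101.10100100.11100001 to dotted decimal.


11000100 = 196
01010101 = 85
10100100 = 164
11100001 = 225
IP: 196.85.164.225


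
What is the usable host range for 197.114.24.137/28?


Network: 197.114.24.128
Broadcast: 197.114.24.143
First usable = network + 1
Last usable = broadcast - 1
Range: 197.114.24.129 to 197.114.24.142


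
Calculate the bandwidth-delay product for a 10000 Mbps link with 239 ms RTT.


BDP = bandwidth * RTT
= 10000 Mbps * 239 ms
= 10000 * 1e6 * 239 / 1000 bits
= 2390000000 bits
= 298750000 bytes
= 291748.0469 KB
BDP = 2390000000 bits (298750000 bytes)


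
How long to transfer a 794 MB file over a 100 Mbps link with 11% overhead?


Effective throughput = 100 * (1 - 11/100) = 89 Mbps
File size in Mb = 794 * 8 = 6352 Mb
Time = 6352 / 89
Time = 71.3708 seconds


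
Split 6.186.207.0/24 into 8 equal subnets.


New prefix = 24 + 3 = 27
Each subnet has 32 addresses
  6.186.207.0/27
  6.186.207.32/27
  6.186.207.64/27
  6.186.207.96/27
  6.186.207.128/27
  6.186.207.160/27
  6.186.207.192/27
  6.186.207.224/27
Subnets: 6.186.207.0/27, 6.186.207.32/27, 6.186.207.64/27, 6.186.207.96/27, 6.186.207.128/27, 6.186.207.160/27, 6.186.207.192/27, 6.186.207.224/27


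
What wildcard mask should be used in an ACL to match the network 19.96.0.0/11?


Subnet mask: 255.224.0.0
Wildcard = 255.255.255.255 - subnet mask
255 - 255 = 0
255 - 224 = 31
255 - 0 = 255
255 - 0 = 255
Wildcard: 0.31.255.255


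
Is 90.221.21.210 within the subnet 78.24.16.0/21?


Subnet network: 78.24.16.0
Test IP AND mask: 90.221.16.0
No, 90.221.21.210 is not in 78.24.16.0/21


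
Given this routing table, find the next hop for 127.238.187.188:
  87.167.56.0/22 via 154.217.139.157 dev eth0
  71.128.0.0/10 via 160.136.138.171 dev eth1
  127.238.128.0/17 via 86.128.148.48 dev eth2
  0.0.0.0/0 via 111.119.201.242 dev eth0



Longest prefix match for 127.238.187.188:
  /22 87.167.56.0: no
  /10 71.128.0.0: no
  /17 127.238.128.0: MATCH
  /0 0.0.0.0: MATCH
Selected: next-hop 86.128.148.48 via eth2 (matched /17)


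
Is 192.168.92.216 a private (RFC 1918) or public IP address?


RFC 1918 private ranges:
  10.0.0.0/8 (10.0.0.0 - 10.255.255.255)
  172.16.0.0/12 (172.16.0.0 - 172.31.255.255)
  192.168.0.0/16 (192.168.0.0 - 192.168.255.255)
Private (in 192.168.0.0/16)


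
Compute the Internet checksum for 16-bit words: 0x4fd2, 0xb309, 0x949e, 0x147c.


Sum all words (with carry folding):
+ 0x4fd2 = 0x4fd2
+ 0xb309 = 0x02dc
+ 0x949e = 0x977a
+ 0x147c = 0xabf6
One's complement: ~0xabf6
Checksum = 0x5409


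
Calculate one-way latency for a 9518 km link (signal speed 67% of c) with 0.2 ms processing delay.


Speed = 0.67 * 3e5 km/s = 201000 km/s
Propagation delay = 9518 / 201000 = 0.0474 s = 47.3532 ms
Processing delay = 0.2 ms
Total one-way latency = 47.5532 ms


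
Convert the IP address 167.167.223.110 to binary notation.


167 = 10100111
167 = 10100111
223 = 11011111
110 = 01101110
Binary: 10100111.10100111.11011111.01101110


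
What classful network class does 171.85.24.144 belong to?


First octet: 171
Binary: 10101011
10xxxxxx -> Class B (128-191)
Class B, default mask 255.255.0.0 (/16)


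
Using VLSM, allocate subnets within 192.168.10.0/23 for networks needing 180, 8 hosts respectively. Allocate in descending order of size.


180 hosts -> /24 (254 usable): 192.168.10.0/24
8 hosts -> /28 (14 usable): 192.168.11.0/28
Allocation: 192.168.10.0/24 (180 hosts, 254 usable); 192.168.11.0/28 (8 hosts, 14 usable)


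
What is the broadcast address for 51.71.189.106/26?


Network: 51.71.189.64/26
Host bits = 6
Set all host bits to 1:
Broadcast: 51.71.189.127


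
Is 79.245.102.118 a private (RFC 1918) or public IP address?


RFC 1918 private ranges:
  10.0.0.0/8 (10.0.0.0 - 10.255.255.255)
  172.16.0.0/12 (172.16.0.0 - 172.31.255.255)
  192.168.0.0/16 (192.168.0.0 - 192.168.255.255)
Public (not in any RFC 1918 range)


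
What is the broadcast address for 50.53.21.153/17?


Network: 50.53.0.0/17
Host bits = 15
Set all host bits to 1:
Broadcast: 50.53.127.255


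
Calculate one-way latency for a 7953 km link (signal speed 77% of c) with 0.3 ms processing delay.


Speed = 0.77 * 3e5 km/s = 231000 km/s
Propagation delay = 7953 / 231000 = 0.0344 s = 34.4286 ms
Processing delay = 0.3 ms
Total one-way latency = 34.7286 ms


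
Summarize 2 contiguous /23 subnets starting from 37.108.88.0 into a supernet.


Original prefix: /23
Number of subnets: 2 = 2^1
New prefix = 23 - 1 = 22
Supernet: 37.108.88.0/22


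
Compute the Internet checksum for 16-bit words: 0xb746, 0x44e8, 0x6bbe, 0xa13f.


Sum all words (with carry folding):
+ 0xb746 = 0xb746
+ 0x44e8 = 0xfc2e
+ 0x6bbe = 0x67ed
+ 0xa13f = 0x092d
One's complement: ~0x092d
Checksum = 0xf6d2


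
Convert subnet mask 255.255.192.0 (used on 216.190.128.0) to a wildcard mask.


Subnet mask: 255.255.192.0
Wildcard = 255.255.255.255 - subnet mask
255 - 255 = 0
255 - 255 = 0
255 - 192 = 63
255 - 0 = 255
Wildcard: 0.0.63.255


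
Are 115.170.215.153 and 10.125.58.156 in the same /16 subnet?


Mask: 255.255.0.0
115.170.215.153 AND mask = 115.170.0.0
10.125.58.156 AND mask = 10.125.0.0
No, different subnets (115.170.0.0 vs 10.125.0.0)


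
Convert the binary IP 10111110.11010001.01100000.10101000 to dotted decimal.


10111110 = 190
11010001 = 209
01100000 = 96
10101000 = 168
IP: 190.209.96.168


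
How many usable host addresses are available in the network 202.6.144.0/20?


Host bits = 32 - 20 = 12
Total addresses = 2^12 = 4096
Usable = total - 2 (network and broadcast)
Usable hosts: 4094


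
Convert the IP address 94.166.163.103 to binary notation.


94 = 01011110
166 = 10100110
163 = 10100011
103 = 01100111
Binary: 01011110.10100110.10100011.01100111


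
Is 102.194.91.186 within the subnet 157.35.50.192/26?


Subnet network: 157.35.50.192
Test IP AND mask: 102.194.91.128
No, 102.194.91.186 is not in 157.35.50.192/26


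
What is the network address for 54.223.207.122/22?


IP:   00110110.11011111.11001111.01111010
Mask: 11111111.11111111.11111100.00000000
AND operation:
Net:  00110110.11011111.11001100.00000000
Network: 54.223.204.0/22


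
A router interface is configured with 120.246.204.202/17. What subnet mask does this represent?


/17 means 17 network bits, 15 host bits
Binary: 11111111111111111000000000000000
Mask: 255.255.128.0


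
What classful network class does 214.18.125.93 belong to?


First octet: 214
Binary: 11010110
110xxxxx -> Class C (192-223)
Class C, default mask 255.255.255.0 (/24)


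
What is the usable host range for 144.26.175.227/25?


Network: 144.26.175.128
Broadcast: 144.26.175.255
First usable = network + 1
Last usable = broadcast - 1
Range: 144.26.175.129 to 144.26.175.254


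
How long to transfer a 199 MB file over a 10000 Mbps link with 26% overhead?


Effective throughput = 10000 * (1 - 26/100) = 7400 Mbps
File size in Mb = 199 * 8 = 1592 Mb
Time = 1592 / 7400
Time = 0.2151 seconds


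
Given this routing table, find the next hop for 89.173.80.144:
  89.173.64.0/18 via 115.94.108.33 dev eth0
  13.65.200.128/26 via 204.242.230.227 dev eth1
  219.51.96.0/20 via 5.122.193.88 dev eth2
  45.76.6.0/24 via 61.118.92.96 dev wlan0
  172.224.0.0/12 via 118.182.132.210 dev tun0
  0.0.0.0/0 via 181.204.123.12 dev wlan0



Longest prefix match for 89.173.80.144:
  /18 89.173.64.0: MATCH
  /26 13.65.200.128: no
  /20 219.51.96.0: no
  /24 45.76.6.0: no
  /12 172.224.0.0: no
  /0 0.0.0.0: MATCH
Selected: next-hop 115.94.108.33 via eth0 (matched /18)


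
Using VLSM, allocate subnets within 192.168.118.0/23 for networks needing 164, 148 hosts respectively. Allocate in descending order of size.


164 hosts -> /24 (254 usable): 192.168.118.0/24
148 hosts -> /24 (254 usable): 192.168.119.0/24
Allocation: 192.168.118.0/24 (164 hosts, 254 usable); 192.168.119.0/24 (148 hosts, 254 usable)


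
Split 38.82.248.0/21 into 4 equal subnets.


New prefix = 21 + 2 = 23
Each subnet has 512 addresses
  38.82.248.0/23
  38.82.250.0/23
  38.82.252.0/23
  38.82.254.0/23
Subnets: 38.82.248.0/23, 38.82.250.0/23, 38.82.252.0/23, 38.82.254.0/23


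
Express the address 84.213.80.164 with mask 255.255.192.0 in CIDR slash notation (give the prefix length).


Binary: 11111111.11111111.11000000.00000000
Count leading 1s
Prefix: /18


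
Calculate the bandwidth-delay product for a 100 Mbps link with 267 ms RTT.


BDP = bandwidth * RTT
= 100 Mbps * 267 ms
= 100 * 1e6 * 267 / 1000 bits
= 26700000 bits
= 3337500 bytes
= 3259.2773 KB
BDP = 26700000 bits (3337500 bytes)


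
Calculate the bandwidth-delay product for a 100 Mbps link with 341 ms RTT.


BDP = bandwidth * RTT
= 100 Mbps * 341 ms
= 100 * 1e6 * 341 / 1000 bits
= 34100000 bits
= 4262500 bytes
= 4162.5977 KB
BDP = 34100000 bits (4262500 bytes)


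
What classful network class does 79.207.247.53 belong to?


First octet: 79
Binary: 01001111
0xxxxxxx -> Class A (1-126)
Class A, default mask 255.0.0.0 (/8)


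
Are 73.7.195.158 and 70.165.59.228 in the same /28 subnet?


Mask: 255.255.255.240
73.7.195.158 AND mask = 73.7.195.144
70.165.59.228 AND mask = 70.165.59.224
No, different subnets (73.7.195.144 vs 70.165.59.224)


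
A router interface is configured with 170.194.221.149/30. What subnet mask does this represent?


/30 means 30 network bits, 2 host bits
Binary: 11111111111111111111111111111100
Mask: 255.255.255.252


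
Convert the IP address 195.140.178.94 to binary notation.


195 = 11000011
140 = 10001100
178 = 10110010
94 = 01011110
Binary: 11000011.10001100.10110010.01011110


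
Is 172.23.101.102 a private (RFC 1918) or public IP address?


RFC 1918 private ranges:
  10.0.0.0/8 (10.0.0.0 - 10.255.255.255)
  172.16.0.0/12 (172.16.0.0 - 172.31.255.255)
  192.168.0.0/16 (192.168.0.0 - 192.168.255.255)
Private (in 172.16.0.0/12)


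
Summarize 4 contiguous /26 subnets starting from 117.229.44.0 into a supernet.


Original prefix: /26
Number of subnets: 4 = 2^2
New prefix = 26 - 2 = 24
Supernet: 117.229.44.0/24


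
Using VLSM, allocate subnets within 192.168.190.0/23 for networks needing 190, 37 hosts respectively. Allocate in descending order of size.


190 hosts -> /24 (254 usable): 192.168.190.0/24
37 hosts -> /26 (62 usable): 192.168.191.0/26
Allocation: 192.168.190.0/24 (190 hosts, 254 usable); 192.168.191.0/26 (37 hosts, 62 usable)


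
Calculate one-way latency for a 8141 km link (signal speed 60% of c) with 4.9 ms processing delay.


Speed = 0.6 * 3e5 km/s = 180000 km/s
Propagation delay = 8141 / 180000 = 0.0452 s = 45.2278 ms
Processing delay = 4.9 ms
Total one-way latency = 50.1278 ms


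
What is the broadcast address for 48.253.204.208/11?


Network: 48.224.0.0/11
Host bits = 21
Set all host bits to 1:
Broadcast: 48.255.255.255


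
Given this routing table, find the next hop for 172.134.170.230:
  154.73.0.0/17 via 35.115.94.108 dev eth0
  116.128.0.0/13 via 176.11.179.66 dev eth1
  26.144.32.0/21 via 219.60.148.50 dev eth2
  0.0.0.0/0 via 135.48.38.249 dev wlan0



Longest prefix match for 172.134.170.230:
  /17 154.73.0.0: no
  /13 116.128.0.0: no
  /21 26.144.32.0: no
  /0 0.0.0.0: MATCH
Selected: next-hop 135.48.38.249 via wlan0 (matched /0)


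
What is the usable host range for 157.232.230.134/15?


Network: 157.232.0.0
Broadcast: 157.233.255.255
First usable = network + 1
Last usable = broadcast - 1
Range: 157.232.0.1 to 157.233.255.254


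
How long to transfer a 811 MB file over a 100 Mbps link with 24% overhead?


Effective throughput = 100 * (1 - 24/100) = 76 Mbps
File size in Mb = 811 * 8 = 6488 Mb
Time = 6488 / 76
Time = 85.3684 seconds


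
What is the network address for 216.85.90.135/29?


IP:   11011000.01010101.01011010.10000111
Mask: 11111111.11111111.11111111.11111000
AND operation:
Net:  11011000.01010101.01011010.10000000
Network: 216.85.90.128/29


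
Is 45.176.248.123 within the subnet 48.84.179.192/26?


Subnet network: 48.84.179.192
Test IP AND mask: 45.176.248.64
No, 45.176.248.123 is not in 48.84.179.192/26


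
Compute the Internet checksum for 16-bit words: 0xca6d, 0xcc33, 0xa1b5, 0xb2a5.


Sum all words (with carry folding):
+ 0xca6d = 0xca6d
+ 0xcc33 = 0x96a1
+ 0xa1b5 = 0x3857
+ 0xb2a5 = 0xeafc
One's complement: ~0xeafc
Checksum = 0x1503


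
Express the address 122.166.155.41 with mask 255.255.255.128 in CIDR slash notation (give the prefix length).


Binary: 11111111.11111111.11111111.10000000
Count leading 1s
Prefix: /25


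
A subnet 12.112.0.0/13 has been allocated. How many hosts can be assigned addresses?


Host bits = 32 - 13 = 19
Total addresses = 2^19 = 524288
Usable = total - 2 (network and broadcast)
Usable hosts: 524286


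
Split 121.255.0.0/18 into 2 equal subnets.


New prefix = 18 + 1 = 19
Each subnet has 8192 addresses
  121.255.0.0/19
  121.255.32.0/19
Subnets: 121.255.0.0/19, 121.255.32.0/19


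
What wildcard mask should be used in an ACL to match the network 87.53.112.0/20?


Subnet mask: 255.255.240.0
Wildcard = 255.255.255.255 - subnet mask
255 - 255 = 0
255 - 255 = 0
255 - 240 = 15
255 - 0 = 255
Wildcard: 0.0.15.255


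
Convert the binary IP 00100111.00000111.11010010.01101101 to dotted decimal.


00100111 = 39
00000111 = 7
11010010 = 210
01101101 = 109
IP: 39.7.210.109


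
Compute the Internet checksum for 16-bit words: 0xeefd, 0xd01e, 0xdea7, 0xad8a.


Sum all words (with carry folding):
+ 0xeefd = 0xeefd
+ 0xd01e = 0xbf1c
+ 0xdea7 = 0x9dc4
+ 0xad8a = 0x4b4f
One's complement: ~0x4b4f
Checksum = 0xb4b0


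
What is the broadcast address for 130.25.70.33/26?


Network: 130.25.70.0/26
Host bits = 6
Set all host bits to 1:
Broadcast: 130.25.70.63


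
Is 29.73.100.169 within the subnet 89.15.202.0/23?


Subnet network: 89.15.202.0
Test IP AND mask: 29.73.100.0
No, 29.73.100.169 is not in 89.15.202.0/23


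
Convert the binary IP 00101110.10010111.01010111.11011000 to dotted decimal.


00101110 = 46
10010111 = 151
01010111 = 87
11011000 = 216
IP: 46.151.87.216


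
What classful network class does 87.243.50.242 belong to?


First octet: 87
Binary: 01010111
0xxxxxxx -> Class A (1-126)
Class A, default mask 255.0.0.0 (/8)


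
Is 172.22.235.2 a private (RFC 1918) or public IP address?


RFC 1918 private ranges:
  10.0.0.0/8 (10.0.0.0 - 10.255.255.255)
  172.16.0.0/12 (172.16.0.0 - 172.31.255.255)
  192.168.0.0/16 (192.168.0.0 - 192.168.255.255)
Private (in 172.16.0.0/12)


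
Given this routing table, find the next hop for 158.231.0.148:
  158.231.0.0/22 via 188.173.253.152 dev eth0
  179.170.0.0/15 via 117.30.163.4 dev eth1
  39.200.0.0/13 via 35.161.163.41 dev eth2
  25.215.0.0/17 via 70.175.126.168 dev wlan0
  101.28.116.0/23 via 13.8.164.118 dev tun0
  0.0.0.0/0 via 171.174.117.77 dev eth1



Longest prefix match for 158.231.0.148:
  /22 158.231.0.0: MATCH
  /15 179.170.0.0: no
  /13 39.200.0.0: no
  /17 25.215.0.0: no
  /23 101.28.116.0: no
  /0 0.0.0.0: MATCH
Selected: next-hop 188.173.253.152 via eth0 (matched /22)


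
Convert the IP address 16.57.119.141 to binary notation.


16 = 00010000
57 = 00111001
119 = 01110111
141 = 10001101
Binary: 00010000.00111001.01110111.10001101


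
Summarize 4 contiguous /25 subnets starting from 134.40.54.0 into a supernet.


Original prefix: /25
Number of subnets: 4 = 2^2
New prefix = 25 - 2 = 23
Supernet: 134.40.54.0/23


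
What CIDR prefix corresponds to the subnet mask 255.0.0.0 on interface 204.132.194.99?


Binary: 11111111.00000000.00000000.00000000
Count leading 1s
Prefix: /8


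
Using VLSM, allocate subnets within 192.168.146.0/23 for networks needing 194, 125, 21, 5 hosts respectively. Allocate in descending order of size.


194 hosts -> /24 (254 usable): 192.168.146.0/24
125 hosts -> /25 (126 usable): 192.168.147.0/25
21 hosts -> /27 (30 usable): 192.168.147.128/27
5 hosts -> /29 (6 usable): 192.168.147.160/29
Allocation: 192.168.146.0/24 (194 hosts, 254 usable); 192.168.147.0/25 (125 hosts, 126 usable); 192.168.147.128/27 (21 hosts, 30 usable); 192.168.147.160/29 (5 hosts, 6 usable)


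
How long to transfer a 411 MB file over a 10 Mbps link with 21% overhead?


Effective throughput = 10 * (1 - 21/100) = 7.9 Mbps
File size in Mb = 411 * 8 = 3288 Mb
Time = 3288 / 7.9
Time = 416.2025 seconds


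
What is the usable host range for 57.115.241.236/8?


Network: 57.0.0.0
Broadcast: 57.255.255.255
First usable = network + 1
Last usable = broadcast - 1
Range: 57.0.0.1 to 57.255.255.254


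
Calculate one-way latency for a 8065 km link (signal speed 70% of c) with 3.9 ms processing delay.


Speed = 0.7 * 3e5 km/s = 210000 km/s
Propagation delay = 8065 / 210000 = 0.0384 s = 38.4048 ms
Processing delay = 3.9 ms
Total one-way latency = 42.3048 ms


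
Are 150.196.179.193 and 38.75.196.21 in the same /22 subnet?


Mask: 255.255.252.0
150.196.179.193 AND mask = 150.196.176.0
38.75.196.21 AND mask = 38.75.196.0
No, different subnets (150.196.176.0 vs 38.75.196.0)


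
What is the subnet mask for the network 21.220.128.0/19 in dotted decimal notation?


/19 means 19 network bits, 13 host bits
Binary: 11111111111111111110000000000000
Mask: 255.255.224.0


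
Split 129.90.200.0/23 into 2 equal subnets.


New prefix = 23 + 1 = 24
Each subnet has 256 addresses
  129.90.200.0/24
  129.90.201.0/24
Subnets: 129.90.200.0/24, 129.90.201.0/24


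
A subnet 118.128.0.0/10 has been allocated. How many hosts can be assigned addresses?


Host bits = 32 - 10 = 22
Total addresses = 2^22 = 4194304
Usable = total - 2 (network and broadcast)
Usable hosts: 4194302


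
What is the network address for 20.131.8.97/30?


IP:   00010100.10000011.00001000.01100001
Mask: 11111111.11111111.11111111.11111100
AND operation:
Net:  00010100.10000011.00001000.01100000
Network: 20.131.8.96/30


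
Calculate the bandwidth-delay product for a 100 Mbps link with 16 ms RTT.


BDP = bandwidth * RTT
= 100 Mbps * 16 ms
= 100 * 1e6 * 16 / 1000 bits
= 1600000 bits
= 200000 bytes
= 195.3125 KB
BDP = 1600000 bits (200000 bytes)


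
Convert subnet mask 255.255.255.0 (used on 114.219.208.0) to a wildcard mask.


Subnet mask: 255.255.255.0
Wildcard = 255.255.255.255 - subnet mask
255 - 255 = 0
255 - 255 = 0
255 - 255 = 0
255 - 0 = 255
Wildcard: 0.0.0.255


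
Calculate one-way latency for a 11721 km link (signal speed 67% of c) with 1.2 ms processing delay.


Speed = 0.67 * 3e5 km/s = 201000 km/s
Propagation delay = 11721 / 201000 = 0.0583 s = 58.3134 ms
Processing delay = 1.2 ms
Total one-way latency = 59.5134 ms


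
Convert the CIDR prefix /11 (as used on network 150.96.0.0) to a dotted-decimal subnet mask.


/11 means 11 network bits, 21 host bits
Binary: 11111111111000000000000000000000
Mask: 255.224.0.0


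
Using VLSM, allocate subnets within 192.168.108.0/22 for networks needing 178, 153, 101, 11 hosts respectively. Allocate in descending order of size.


178 hosts -> /24 (254 usable): 192.168.108.0/24
153 hosts -> /24 (254 usable): 192.168.109.0/24
101 hosts -> /25 (126 usable): 192.168.110.0/25
11 hosts -> /28 (14 usable): 192.168.110.128/28
Allocation: 192.168.108.0/24 (178 hosts, 254 usable); 192.168.109.0/24 (153 hosts, 254 usable); 192.168.110.0/25 (101 hosts, 126 usable); 192.168.110.128/28 (11 hosts, 14 usable)
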